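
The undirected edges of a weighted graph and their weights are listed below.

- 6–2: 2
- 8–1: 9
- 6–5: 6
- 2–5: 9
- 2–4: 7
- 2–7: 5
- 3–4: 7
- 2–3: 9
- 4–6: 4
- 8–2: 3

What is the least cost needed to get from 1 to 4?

Shortest distances from 1:
1: 0
8: 9  (via 1)
2: 12  (via 8)
6: 14  (via 2)
7: 17  (via 2)
4: 18  (via 6)
Shortest route: 1 → 8 → 2 → 6 → 4 = 18.

18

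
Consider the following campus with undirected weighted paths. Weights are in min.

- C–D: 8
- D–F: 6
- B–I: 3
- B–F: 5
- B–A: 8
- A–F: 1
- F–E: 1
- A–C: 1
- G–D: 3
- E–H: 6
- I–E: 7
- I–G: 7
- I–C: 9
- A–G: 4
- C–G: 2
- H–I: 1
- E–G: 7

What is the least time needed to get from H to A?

8 min

Enumerating some paths:
H → I → E → F → A: 1+7+1+1 = 10
H → E → F → A: 6+1+1 = 8
H → I → B → F → A: 1+3+5+1 = 10
The minimum is 8 min via H → E → F → A.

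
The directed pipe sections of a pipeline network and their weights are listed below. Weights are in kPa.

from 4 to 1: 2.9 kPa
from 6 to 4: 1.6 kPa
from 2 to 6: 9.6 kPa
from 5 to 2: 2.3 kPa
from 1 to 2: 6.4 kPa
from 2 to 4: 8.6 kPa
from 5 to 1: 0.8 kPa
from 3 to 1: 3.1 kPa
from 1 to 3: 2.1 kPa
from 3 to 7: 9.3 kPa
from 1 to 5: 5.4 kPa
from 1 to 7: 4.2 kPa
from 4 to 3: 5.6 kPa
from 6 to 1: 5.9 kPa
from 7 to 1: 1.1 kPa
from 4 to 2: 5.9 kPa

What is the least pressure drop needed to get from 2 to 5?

16.9 kPa

Compare a few routes:
2–6–4–1–5: 9.6+1.6+2.9+5.4 = 19.5
2–4–1–5: 8.6+2.9+5.4 = 16.9
Cheapest is 2–4–1–5 at 16.9 kPa.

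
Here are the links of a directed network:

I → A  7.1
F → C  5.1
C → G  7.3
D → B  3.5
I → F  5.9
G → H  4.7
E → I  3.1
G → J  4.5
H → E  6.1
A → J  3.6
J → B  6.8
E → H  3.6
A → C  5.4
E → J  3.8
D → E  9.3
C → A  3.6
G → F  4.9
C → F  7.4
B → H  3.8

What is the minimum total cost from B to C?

24

Running Dijkstra from B:
B: 0
H: 3.8  (via B)
E: 9.9  (via H)
I: 13  (via E)
J: 13.7  (via E)
F: 18.9  (via I)
A: 20.1  (via I)
C: 24  (via F)
Shortest route: B–H–E–I–F–C = 24.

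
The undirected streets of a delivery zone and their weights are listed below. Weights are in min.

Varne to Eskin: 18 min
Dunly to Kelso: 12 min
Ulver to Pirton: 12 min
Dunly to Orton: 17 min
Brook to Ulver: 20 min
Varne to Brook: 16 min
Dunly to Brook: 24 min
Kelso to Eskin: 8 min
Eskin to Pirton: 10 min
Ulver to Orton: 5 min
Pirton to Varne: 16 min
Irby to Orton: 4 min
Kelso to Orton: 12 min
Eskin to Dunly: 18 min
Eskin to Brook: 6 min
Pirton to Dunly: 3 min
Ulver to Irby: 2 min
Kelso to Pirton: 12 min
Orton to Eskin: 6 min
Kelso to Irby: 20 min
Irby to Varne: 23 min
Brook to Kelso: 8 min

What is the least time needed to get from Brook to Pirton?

16 min

Candidate routes:
Brook–Eskin–Pirton: 6+10 = 16
Brook–Kelso–Pirton: 8+12 = 20
Cheapest is Brook–Eskin–Pirton at 16 min.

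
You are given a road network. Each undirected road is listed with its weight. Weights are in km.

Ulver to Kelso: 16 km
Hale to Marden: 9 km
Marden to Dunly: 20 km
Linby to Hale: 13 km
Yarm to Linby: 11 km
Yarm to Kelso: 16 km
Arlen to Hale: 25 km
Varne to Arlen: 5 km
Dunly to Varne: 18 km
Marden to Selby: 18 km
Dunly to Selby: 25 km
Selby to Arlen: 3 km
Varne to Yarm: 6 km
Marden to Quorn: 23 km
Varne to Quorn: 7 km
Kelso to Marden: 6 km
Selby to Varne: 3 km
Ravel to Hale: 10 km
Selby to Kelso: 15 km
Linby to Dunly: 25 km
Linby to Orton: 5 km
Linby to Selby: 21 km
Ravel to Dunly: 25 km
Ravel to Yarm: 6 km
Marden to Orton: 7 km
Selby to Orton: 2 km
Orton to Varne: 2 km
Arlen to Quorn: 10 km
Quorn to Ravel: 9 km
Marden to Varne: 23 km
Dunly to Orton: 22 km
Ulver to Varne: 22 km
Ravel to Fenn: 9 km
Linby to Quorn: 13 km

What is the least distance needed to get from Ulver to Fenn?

Compare a few routes:
Ulver - Kelso - Yarm - Ravel - Fenn: 16+16+6+9 = 47
Ulver - Varne - Yarm - Ravel - Fenn: 22+6+6+9 = 43
Ulver - Varne - Quorn - Ravel - Fenn: 22+7+9+9 = 47
The minimum is 43 km via Ulver - Varne - Yarm - Ravel - Fenn.

43 km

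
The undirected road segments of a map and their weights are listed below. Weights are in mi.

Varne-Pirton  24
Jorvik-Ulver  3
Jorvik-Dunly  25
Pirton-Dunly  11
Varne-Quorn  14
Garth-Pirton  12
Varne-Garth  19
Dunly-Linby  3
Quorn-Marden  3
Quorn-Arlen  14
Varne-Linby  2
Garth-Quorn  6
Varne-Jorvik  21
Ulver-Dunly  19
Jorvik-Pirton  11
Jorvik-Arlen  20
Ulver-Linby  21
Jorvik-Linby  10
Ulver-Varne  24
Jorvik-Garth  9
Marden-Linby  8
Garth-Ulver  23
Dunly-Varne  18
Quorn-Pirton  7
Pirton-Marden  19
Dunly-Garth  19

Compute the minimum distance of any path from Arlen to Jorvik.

Candidate routes:
Arlen–Jorvik: 20 = 20
Arlen–Quorn–Pirton–Jorvik: 14+7+11 = 32
Arlen–Quorn–Garth–Jorvik: 14+6+9 = 29
The minimum is 20 mi via Arlen–Jorvik.

20 mi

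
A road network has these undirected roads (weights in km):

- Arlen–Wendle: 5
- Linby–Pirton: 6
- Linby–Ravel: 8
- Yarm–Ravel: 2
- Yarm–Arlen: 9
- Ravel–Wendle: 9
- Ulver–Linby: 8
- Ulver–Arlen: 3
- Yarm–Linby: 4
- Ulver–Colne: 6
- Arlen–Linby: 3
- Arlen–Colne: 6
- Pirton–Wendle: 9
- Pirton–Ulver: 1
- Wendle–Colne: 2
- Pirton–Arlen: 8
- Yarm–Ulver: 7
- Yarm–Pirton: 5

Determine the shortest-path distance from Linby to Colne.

9 km

Settle nodes by increasing distance from Linby:
Linby: 0
Arlen: 3  (via Linby)
Yarm: 4  (via Linby)
Ravel: 6  (via Yarm)
Pirton: 6  (via Linby)
Ulver: 6  (via Arlen)
Wendle: 8  (via Arlen)
Colne: 9  (via Arlen)
Shortest route: Linby–Arlen–Colne = 9 km.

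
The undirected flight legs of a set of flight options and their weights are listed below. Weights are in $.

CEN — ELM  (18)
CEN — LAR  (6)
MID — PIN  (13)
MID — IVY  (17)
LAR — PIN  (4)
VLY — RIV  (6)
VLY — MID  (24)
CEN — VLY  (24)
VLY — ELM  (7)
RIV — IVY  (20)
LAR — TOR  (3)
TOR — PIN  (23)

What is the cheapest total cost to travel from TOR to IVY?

Enumerating some paths:
TOR - LAR - PIN - MID - IVY: 3+4+13+17 = 37
TOR - PIN - MID - IVY: 23+13+17 = 53
TOR - LAR - CEN - VLY - RIV - IVY: 3+6+24+6+20 = 59
Cheapest is TOR - LAR - PIN - MID - IVY at $37.

$37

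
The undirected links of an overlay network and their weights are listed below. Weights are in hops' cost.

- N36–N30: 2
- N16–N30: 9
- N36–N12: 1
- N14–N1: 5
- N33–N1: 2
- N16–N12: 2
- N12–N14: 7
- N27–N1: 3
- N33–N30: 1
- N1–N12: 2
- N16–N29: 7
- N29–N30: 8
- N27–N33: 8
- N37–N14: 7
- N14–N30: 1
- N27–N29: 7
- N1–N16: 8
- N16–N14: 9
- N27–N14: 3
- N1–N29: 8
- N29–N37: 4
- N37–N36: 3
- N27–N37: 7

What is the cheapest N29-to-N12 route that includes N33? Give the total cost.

Shortest N29→N33: N29–N30–N33 = 9
Best N33 to N12: N33–N1–N12 costing 4
Total via N33: 9 + 4 = 13 hops' cost.

13 hops' cost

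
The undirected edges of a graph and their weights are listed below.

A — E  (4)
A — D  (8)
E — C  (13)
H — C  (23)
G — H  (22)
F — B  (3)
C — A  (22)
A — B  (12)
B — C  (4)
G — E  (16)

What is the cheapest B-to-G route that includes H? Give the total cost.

Best B to H: B → C → H costing 27
Shortest H→G: H → G = 22
Total via H: 27 + 22 = 49.

49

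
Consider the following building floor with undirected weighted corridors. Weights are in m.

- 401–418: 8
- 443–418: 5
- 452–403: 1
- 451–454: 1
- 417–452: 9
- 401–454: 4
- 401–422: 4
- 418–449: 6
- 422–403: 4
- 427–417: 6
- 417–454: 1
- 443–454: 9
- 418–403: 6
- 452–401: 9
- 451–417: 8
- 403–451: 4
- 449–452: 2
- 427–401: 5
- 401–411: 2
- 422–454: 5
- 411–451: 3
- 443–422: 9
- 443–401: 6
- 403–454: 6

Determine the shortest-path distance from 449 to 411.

Settle nodes by increasing distance from 449:
449: 0
452: 2  (via 449)
403: 3  (via 452)
418: 6  (via 449)
422: 7  (via 403)
451: 7  (via 403)
454: 8  (via 451)
417: 9  (via 454)
411: 10  (via 451)
Shortest route: 449–452–403–451–411 = 10 m.

10 m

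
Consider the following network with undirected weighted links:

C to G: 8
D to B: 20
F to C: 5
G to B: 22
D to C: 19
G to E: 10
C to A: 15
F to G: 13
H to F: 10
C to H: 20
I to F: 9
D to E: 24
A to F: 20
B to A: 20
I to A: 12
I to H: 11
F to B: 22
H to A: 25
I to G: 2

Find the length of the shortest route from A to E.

24

Enumerating some paths:
A - I - G - E: 12+2+10 = 24
A - C - G - E: 15+8+10 = 33
The minimum is 24 via A - I - G - E.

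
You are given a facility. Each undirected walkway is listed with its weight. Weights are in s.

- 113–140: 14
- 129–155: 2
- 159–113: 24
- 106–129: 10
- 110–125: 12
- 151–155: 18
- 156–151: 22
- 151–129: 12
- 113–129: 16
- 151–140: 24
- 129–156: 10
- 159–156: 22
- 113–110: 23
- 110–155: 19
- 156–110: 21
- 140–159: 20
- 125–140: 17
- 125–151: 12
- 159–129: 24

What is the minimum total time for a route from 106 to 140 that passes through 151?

46 s

Shortest 106→151: 106–129–151 = 22
Best 151 to 140: 151–140 costing 24
Total via 151: 22 + 24 = 46 s.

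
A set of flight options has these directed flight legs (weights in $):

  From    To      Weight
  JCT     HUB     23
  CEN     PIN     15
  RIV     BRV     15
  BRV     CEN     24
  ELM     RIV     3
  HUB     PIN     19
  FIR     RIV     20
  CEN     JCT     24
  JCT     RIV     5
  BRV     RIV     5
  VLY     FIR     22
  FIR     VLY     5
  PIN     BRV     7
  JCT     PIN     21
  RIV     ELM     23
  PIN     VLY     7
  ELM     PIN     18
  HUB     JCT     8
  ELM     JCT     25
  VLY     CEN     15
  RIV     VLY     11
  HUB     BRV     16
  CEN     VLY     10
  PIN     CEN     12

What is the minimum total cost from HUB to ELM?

$36

Compare a few routes:
HUB → BRV → RIV → ELM: 16+5+23 = 44
HUB → JCT → RIV → ELM: 8+5+23 = 36
Cheapest is HUB → JCT → RIV → ELM at $36.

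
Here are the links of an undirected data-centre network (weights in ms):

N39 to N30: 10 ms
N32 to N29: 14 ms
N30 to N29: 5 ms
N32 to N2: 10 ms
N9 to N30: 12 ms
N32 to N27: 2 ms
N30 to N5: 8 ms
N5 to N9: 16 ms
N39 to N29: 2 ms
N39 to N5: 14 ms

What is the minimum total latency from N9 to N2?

41 ms

Settle nodes by increasing distance from N9:
N9: 0
N30: 12  (via N9)
N5: 16  (via N9)
N29: 17  (via N30)
N39: 19  (via N29)
N32: 31  (via N29)
N27: 33  (via N32)
N2: 41  (via N32)
Shortest route: N9–N30–N29–N32–N2 = 41 ms.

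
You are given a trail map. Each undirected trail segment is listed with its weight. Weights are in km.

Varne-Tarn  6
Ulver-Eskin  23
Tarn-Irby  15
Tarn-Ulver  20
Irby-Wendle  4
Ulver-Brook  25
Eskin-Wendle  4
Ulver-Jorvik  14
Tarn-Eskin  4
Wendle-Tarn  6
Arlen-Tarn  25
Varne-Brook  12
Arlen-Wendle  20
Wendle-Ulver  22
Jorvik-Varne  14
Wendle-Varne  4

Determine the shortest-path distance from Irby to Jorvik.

22 km

Candidate routes:
Irby - Wendle - Varne - Jorvik: 4+4+14 = 22
Irby - Wendle - Tarn - Varne - Jorvik: 4+6+6+14 = 30
The minimum is 22 km via Irby - Wendle - Varne - Jorvik.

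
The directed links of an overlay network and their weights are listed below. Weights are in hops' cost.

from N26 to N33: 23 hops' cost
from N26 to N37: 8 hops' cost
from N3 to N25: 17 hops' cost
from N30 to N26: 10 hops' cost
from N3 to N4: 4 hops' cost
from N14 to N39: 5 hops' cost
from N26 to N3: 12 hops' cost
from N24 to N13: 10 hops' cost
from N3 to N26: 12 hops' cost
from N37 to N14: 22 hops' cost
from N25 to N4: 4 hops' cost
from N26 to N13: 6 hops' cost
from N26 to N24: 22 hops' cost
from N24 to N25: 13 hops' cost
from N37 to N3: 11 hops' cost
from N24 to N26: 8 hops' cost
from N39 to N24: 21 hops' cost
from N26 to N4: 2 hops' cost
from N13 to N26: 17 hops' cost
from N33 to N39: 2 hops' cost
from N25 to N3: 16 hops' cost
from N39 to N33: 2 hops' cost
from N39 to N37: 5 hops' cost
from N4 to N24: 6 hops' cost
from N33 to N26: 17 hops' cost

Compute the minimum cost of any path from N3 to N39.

37 hops' cost

Enumerating some paths:
N3 → N4 → N24 → N26 → N37 → N14 → N39: 4+6+8+8+22+5 = 53
N3 → N4 → N24 → N26 → N33 → N39: 4+6+8+23+2 = 43
N3 → N26 → N33 → N39: 12+23+2 = 37
N3 → N26 → N37 → N14 → N39: 12+8+22+5 = 47
The minimum is 37 hops' cost via N3 → N26 → N33 → N39.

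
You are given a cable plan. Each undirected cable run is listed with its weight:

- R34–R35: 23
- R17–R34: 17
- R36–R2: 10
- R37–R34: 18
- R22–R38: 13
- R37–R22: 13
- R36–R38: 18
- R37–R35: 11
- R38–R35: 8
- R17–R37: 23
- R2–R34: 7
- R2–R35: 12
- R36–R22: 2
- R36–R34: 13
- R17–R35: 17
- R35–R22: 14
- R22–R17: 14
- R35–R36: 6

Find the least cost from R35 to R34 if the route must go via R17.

34

Shortest R35→R17: R35–R17 = 17
Shortest R17→R34: R17–R34 = 17
Total via R17: 17 + 17 = 34.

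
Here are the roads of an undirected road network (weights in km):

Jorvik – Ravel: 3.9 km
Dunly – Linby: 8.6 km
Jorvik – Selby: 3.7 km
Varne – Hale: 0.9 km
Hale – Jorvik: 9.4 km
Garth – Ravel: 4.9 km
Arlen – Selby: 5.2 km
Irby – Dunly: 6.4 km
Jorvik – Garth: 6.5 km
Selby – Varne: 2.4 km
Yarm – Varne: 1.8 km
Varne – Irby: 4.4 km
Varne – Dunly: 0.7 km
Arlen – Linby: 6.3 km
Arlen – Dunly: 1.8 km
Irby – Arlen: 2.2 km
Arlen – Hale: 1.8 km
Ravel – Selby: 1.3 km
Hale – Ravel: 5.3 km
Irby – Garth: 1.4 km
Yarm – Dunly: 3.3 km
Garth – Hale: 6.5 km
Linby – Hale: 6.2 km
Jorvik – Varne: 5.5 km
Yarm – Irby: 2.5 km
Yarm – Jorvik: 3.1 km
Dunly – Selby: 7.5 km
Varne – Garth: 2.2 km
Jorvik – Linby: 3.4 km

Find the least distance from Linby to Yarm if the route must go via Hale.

Shortest Linby→Hale: Linby → Hale = 6.2
Shortest Hale→Yarm: Hale → Varne → Yarm = 2.7
Total via Hale: 6.2 + 2.7 = 8.9 km.

8.9 km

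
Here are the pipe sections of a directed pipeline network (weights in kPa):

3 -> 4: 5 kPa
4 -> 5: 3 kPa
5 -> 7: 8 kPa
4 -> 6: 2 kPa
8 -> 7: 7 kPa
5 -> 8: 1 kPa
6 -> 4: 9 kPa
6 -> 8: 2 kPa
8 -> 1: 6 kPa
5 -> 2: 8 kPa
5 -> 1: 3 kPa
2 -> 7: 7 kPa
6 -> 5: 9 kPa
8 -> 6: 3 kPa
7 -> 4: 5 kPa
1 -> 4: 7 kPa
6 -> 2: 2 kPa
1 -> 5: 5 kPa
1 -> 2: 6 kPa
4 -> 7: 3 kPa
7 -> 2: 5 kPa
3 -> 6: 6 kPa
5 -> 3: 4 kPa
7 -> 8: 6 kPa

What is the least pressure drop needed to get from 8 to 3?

Enumerating some paths:
8 - 6 - 5 - 3: 3+9+4 = 16
8 - 6 - 4 - 5 - 3: 3+9+3+4 = 19
8 - 1 - 5 - 3: 6+5+4 = 15
The minimum is 15 kPa via 8 - 1 - 5 - 3.

15 kPa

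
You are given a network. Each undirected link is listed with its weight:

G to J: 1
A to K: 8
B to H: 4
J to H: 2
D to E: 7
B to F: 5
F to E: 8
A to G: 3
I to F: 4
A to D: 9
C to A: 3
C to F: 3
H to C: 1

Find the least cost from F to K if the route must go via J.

18

Shortest F→J: F–C–H–J = 6
Best J to K: J–G–A–K costing 12
Total via J: 6 + 12 = 18.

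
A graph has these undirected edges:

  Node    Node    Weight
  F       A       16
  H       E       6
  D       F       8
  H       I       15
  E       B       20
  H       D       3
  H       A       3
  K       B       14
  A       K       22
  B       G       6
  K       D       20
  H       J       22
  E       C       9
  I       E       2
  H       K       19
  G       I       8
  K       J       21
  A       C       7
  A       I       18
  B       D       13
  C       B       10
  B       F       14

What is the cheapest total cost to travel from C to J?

32

Shortest distances from C:
C: 0
A: 7  (via C)
E: 9  (via C)
B: 10  (via C)
H: 10  (via A)
I: 11  (via E)
D: 13  (via H)
G: 16  (via B)
F: 21  (via D)
K: 24  (via B)
J: 32  (via H)
Shortest route: C → A → H → J = 32.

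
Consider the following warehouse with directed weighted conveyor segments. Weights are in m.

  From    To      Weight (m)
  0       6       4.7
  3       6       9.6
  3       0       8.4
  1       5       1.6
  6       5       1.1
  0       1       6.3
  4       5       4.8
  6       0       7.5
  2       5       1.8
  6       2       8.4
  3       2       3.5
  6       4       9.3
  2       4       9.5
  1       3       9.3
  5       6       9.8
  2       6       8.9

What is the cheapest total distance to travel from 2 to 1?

Settle nodes by increasing distance from 2:
2: 0
5: 1.8  (via 2)
6: 8.9  (via 2)
4: 9.5  (via 2)
0: 16.4  (via 6)
1: 22.7  (via 0)
Shortest route: 2 → 6 → 0 → 1 = 22.7 m.

22.7 m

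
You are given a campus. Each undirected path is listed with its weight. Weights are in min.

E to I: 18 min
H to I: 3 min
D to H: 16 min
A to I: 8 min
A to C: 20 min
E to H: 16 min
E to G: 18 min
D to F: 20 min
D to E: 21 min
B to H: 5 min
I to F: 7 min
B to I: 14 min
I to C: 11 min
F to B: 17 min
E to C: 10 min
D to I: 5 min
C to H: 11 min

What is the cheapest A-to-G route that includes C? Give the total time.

Best A to C: A → I → C costing 19
Best C to G: C → E → G costing 28
Total via C: 19 + 28 = 47 min.

47 min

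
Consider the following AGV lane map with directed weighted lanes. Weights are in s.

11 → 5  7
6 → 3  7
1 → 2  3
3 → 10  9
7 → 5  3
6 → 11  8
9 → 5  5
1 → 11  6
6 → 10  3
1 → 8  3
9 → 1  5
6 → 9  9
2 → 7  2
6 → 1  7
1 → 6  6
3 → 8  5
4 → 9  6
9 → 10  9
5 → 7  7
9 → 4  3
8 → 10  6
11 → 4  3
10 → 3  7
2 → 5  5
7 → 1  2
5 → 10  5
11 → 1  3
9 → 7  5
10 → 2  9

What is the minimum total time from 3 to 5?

Shortest distances from 3:
3: 0
8: 5  (via 3)
10: 9  (via 3)
2: 18  (via 10)
7: 20  (via 2)
1: 22  (via 7)
5: 23  (via 2)
Shortest route: 3–10–2–5 = 23 s.

23 s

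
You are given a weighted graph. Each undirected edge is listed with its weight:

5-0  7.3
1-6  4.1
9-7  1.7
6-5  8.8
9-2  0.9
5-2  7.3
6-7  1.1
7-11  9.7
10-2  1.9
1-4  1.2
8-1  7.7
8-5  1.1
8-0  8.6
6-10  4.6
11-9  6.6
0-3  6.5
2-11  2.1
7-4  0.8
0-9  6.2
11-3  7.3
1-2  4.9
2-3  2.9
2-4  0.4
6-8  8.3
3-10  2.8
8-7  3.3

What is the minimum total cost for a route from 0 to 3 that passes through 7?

12

Shortest 0→7: 0 → 9 → 7 = 7.9
Shortest 7→3: 7 → 4 → 2 → 3 = 4.1
Total via 7: 7.9 + 4.1 = 12.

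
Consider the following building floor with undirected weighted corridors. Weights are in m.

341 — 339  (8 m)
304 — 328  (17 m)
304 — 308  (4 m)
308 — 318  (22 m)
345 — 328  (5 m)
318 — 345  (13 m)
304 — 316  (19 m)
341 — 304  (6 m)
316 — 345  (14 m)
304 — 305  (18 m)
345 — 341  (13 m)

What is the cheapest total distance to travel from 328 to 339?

Running Dijkstra from 328:
328: 0
345: 5  (via 328)
304: 17  (via 328)
341: 18  (via 345)
318: 18  (via 345)
316: 19  (via 345)
308: 21  (via 304)
339: 26  (via 341)
Shortest route: 328–345–341–339 = 26 m.

26 m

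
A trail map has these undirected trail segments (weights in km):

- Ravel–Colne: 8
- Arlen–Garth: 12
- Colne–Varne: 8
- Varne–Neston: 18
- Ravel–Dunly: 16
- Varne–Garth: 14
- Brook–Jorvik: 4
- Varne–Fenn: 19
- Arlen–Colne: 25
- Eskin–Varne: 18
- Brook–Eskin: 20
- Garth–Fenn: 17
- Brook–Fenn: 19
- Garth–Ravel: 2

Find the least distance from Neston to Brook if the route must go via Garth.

Shortest Neston→Garth: Neston–Varne–Garth = 32
Shortest Garth→Brook: Garth–Fenn–Brook = 36
Total via Garth: 32 + 36 = 68 km.

68 km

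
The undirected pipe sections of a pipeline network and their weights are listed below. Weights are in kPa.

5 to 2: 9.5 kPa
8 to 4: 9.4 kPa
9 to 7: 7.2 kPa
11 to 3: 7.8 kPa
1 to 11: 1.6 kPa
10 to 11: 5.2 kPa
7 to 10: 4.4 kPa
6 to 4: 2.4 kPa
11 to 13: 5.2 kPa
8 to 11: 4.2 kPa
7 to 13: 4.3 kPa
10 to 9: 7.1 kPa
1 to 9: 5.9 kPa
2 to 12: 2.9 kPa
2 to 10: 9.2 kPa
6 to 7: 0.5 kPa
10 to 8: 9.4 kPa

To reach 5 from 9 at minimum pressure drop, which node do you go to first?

Candidate routes:
9–1–11–10–2–5: 5.9+1.6+5.2+9.2+9.5 = 31.4
9–10–2–5: 7.1+9.2+9.5 = 25.8
9–7–10–2–5: 7.2+4.4+9.2+9.5 = 30.3
The minimum is 25.8 kPa via 9–10–2–5.
So from 9 the first move is to 10.

10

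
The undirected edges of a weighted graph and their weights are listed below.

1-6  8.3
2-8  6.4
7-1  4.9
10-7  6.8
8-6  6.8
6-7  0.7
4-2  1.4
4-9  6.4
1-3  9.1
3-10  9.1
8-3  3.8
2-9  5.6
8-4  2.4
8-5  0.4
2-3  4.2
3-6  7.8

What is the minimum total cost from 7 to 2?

11.3

Shortest distances from 7:
7: 0
6: 0.7  (via 7)
1: 4.9  (via 7)
10: 6.8  (via 7)
8: 7.5  (via 6)
5: 7.9  (via 8)
3: 8.5  (via 6)
4: 9.9  (via 8)
2: 11.3  (via 4)
Shortest route: 7 → 6 → 8 → 4 → 2 = 11.3.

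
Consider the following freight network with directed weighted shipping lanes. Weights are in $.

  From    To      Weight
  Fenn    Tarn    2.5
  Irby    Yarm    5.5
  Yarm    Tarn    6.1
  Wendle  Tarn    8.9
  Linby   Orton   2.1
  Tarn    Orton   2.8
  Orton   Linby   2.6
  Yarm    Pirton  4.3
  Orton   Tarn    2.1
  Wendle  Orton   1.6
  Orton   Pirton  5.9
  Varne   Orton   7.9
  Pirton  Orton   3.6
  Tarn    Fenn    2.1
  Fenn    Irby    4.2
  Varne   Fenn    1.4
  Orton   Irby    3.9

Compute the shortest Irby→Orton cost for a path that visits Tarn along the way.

Shortest Irby→Tarn: Irby → Yarm → Tarn = 11.6
Shortest Tarn→Orton: Tarn → Orton = 2.8
Total via Tarn: 11.6 + 2.8 = $14.4.

$14.4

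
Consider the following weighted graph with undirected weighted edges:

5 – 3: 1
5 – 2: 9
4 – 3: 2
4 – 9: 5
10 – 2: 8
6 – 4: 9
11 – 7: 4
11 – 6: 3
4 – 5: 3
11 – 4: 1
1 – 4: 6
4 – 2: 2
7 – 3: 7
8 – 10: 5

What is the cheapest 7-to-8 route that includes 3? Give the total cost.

Shortest 7→3: 7–3 = 7
Shortest 3→8: 3–4–2–10–8 = 17
Total via 3: 7 + 17 = 24.

24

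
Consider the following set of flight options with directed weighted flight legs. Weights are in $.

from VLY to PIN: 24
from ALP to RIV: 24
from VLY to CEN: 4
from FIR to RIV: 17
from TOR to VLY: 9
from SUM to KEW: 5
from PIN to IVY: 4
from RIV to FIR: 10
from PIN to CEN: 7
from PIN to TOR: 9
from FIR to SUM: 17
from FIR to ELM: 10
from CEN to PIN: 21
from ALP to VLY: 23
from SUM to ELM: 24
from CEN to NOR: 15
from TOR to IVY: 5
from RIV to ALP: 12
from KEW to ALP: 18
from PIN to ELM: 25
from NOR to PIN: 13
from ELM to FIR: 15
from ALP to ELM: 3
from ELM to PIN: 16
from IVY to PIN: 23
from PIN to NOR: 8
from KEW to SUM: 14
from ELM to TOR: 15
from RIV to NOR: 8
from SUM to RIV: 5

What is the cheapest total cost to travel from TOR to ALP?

$97

Shortest distances from TOR:
TOR: 0
IVY: 5  (via TOR)
VLY: 9  (via TOR)
CEN: 13  (via VLY)
PIN: 28  (via IVY)
NOR: 28  (via CEN)
ELM: 53  (via PIN)
FIR: 68  (via ELM)
RIV: 85  (via FIR)
SUM: 85  (via FIR)
KEW: 90  (via SUM)
ALP: 97  (via RIV)
Shortest route: TOR–IVY–PIN–ELM–FIR–RIV–ALP = $97.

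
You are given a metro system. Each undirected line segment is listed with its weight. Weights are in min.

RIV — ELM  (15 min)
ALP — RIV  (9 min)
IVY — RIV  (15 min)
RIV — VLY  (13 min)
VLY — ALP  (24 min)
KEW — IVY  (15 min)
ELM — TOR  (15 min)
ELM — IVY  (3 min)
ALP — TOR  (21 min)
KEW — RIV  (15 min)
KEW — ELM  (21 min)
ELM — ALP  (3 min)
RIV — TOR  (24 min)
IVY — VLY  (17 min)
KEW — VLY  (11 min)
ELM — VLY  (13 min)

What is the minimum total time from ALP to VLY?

16 min

Compare a few routes:
ALP - RIV - VLY: 9+13 = 22
ALP - ELM - VLY: 3+13 = 16
ALP - ELM - IVY - VLY: 3+3+17 = 23
Cheapest is ALP - ELM - VLY at 16 min.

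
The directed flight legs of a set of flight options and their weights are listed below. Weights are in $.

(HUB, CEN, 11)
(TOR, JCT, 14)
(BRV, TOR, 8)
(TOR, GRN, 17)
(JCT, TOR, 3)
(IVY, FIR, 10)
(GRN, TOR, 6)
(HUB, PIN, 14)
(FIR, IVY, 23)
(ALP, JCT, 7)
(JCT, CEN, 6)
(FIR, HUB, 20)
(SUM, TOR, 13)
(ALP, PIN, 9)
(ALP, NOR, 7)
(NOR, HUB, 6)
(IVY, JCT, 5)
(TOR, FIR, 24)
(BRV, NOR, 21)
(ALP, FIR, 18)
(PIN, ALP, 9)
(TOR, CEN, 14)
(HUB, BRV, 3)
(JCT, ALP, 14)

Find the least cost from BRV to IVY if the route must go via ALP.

Shortest BRV→ALP: BRV → TOR → JCT → ALP = 36
Shortest ALP→IVY: ALP → FIR → IVY = 41
Total via ALP: 36 + 41 = $77.

$77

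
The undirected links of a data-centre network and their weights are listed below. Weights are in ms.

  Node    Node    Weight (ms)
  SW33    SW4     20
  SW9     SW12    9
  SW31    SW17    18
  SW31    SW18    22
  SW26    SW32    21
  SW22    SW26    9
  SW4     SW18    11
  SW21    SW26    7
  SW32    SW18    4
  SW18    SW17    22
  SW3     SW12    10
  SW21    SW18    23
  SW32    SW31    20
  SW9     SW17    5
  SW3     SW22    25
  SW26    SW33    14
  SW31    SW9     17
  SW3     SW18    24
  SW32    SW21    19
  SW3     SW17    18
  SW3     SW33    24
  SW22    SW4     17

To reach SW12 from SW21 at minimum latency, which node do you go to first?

Candidate routes:
SW21 - SW26 - SW33 - SW3 - SW12: 7+14+24+10 = 55
SW21 - SW26 - SW22 - SW3 - SW12: 7+9+25+10 = 51
The minimum is 51 ms via SW21 - SW26 - SW22 - SW3 - SW12.
So from SW21 the first move is to SW26.

SW26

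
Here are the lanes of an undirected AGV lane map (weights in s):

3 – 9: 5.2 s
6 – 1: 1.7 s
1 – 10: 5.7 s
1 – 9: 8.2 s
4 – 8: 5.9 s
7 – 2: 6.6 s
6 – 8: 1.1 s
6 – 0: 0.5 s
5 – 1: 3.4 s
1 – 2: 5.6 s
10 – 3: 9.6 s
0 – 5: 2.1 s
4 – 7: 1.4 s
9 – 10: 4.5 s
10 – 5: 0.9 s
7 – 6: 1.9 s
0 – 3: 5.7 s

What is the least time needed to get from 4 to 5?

Enumerating some paths:
4–7–6–0–5: 1.4+1.9+0.5+2.1 = 5.9
4–8–6–0–5: 5.9+1.1+0.5+2.1 = 9.6
4–7–6–1–5: 1.4+1.9+1.7+3.4 = 8.4
The minimum is 5.9 s via 4–7–6–0–5.

5.9 s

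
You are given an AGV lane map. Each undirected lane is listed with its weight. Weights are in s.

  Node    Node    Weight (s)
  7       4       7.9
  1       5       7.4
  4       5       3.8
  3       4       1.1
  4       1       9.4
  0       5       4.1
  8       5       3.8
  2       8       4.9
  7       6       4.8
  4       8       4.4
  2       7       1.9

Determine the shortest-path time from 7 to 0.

Enumerating some paths:
7–2–8–4–5–0: 1.9+4.9+4.4+3.8+4.1 = 19.1
7–2–8–5–0: 1.9+4.9+3.8+4.1 = 14.7
7–4–8–5–0: 7.9+4.4+3.8+4.1 = 20.2
7–4–5–0: 7.9+3.8+4.1 = 15.8
The minimum is 14.7 s via 7–2–8–5–0.

14.7 s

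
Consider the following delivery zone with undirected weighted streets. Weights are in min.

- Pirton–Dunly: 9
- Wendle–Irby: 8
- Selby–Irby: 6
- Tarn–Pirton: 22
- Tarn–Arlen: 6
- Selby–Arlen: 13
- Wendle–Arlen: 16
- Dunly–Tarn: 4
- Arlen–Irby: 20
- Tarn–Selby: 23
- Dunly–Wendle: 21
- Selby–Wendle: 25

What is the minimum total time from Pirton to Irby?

38 min

Candidate routes:
Pirton → Dunly → Wendle → Irby: 9+21+8 = 38
Pirton → Dunly → Tarn → Selby → Irby: 9+4+23+6 = 42
Pirton → Dunly → Tarn → Arlen → Irby: 9+4+6+20 = 39
Cheapest is Pirton → Dunly → Wendle → Irby at 38 min.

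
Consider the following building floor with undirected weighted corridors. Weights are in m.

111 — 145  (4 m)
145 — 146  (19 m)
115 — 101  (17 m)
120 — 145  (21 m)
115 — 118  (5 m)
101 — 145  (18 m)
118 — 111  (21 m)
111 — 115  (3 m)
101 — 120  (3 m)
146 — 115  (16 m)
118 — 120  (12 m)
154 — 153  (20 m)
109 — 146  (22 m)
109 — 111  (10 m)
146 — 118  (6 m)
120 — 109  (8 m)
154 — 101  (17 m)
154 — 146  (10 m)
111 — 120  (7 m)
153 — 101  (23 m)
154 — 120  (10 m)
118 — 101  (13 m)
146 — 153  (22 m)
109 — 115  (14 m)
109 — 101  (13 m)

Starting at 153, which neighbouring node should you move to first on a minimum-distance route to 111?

Candidate routes:
153–146–118–115–111: 22+6+5+3 = 36
153–101–120–111: 23+3+7 = 33
Cheapest is 153–101–120–111 at 33 m.
So from 153 the first move is to 101.

101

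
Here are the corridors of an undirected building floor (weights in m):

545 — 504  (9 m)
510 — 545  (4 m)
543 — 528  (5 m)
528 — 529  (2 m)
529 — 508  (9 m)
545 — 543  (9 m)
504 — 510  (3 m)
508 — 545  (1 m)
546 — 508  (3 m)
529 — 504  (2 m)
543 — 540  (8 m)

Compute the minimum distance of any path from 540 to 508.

18 m

Settle nodes by increasing distance from 540:
540: 0
543: 8  (via 540)
528: 13  (via 543)
529: 15  (via 528)
545: 17  (via 543)
504: 17  (via 529)
508: 18  (via 545)
Shortest route: 540 → 543 → 545 → 508 = 18 m.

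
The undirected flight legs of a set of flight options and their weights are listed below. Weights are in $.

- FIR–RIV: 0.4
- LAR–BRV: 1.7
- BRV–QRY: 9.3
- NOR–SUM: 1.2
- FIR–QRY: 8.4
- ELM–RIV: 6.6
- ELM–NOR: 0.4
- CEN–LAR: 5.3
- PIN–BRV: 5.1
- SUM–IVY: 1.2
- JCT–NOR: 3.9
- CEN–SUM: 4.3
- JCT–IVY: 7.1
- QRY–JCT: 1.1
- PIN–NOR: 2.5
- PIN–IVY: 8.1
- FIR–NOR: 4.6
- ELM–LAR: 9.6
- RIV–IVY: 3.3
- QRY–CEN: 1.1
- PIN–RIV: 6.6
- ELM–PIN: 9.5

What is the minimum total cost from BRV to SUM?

$8.8

Running Dijkstra from BRV:
BRV: 0
LAR: 1.7  (via BRV)
PIN: 5.1  (via BRV)
CEN: 7  (via LAR)
NOR: 7.6  (via PIN)
ELM: 8  (via NOR)
QRY: 8.1  (via CEN)
SUM: 8.8  (via NOR)
Shortest route: BRV → PIN → NOR → SUM = $8.8.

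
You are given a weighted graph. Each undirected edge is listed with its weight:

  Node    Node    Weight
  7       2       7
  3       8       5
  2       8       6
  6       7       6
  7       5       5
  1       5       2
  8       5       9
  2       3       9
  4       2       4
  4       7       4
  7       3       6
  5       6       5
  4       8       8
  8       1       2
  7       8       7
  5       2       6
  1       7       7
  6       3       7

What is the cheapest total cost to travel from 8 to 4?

8

Compare a few routes:
8 → 2 → 4: 6+4 = 10
8 → 4: 8 = 8
8 → 7 → 4: 7+4 = 11
Cheapest is 8 → 4 at 8.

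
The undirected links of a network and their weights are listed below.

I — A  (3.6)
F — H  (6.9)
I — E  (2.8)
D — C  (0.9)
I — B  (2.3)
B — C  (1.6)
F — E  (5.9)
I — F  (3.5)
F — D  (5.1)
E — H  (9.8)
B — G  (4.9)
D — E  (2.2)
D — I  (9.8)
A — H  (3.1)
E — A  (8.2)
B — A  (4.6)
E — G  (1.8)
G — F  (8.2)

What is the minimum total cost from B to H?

Enumerating some paths:
B–A–H: 4.6+3.1 = 7.7
B–I–A–H: 2.3+3.6+3.1 = 9
B–I–F–H: 2.3+3.5+6.9 = 12.7
Cheapest is B–A–H at 7.7.

7.7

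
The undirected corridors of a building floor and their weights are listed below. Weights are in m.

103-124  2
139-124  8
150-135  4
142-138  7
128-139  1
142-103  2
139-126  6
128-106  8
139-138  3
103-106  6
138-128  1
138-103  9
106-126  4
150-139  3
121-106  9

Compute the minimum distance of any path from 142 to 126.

12 m

Candidate routes:
142–103–106–126: 2+6+4 = 12
142–138–128–139–126: 7+1+1+6 = 15
The minimum is 12 m via 142–103–106–126.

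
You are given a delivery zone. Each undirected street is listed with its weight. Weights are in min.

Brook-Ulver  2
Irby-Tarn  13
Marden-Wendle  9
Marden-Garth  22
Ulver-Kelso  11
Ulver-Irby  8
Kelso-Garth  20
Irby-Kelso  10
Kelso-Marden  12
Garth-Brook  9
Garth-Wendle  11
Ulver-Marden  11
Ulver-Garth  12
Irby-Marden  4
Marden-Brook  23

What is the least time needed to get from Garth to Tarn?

32 min

Shortest distances from Garth:
Garth: 0
Brook: 9  (via Garth)
Ulver: 11  (via Brook)
Wendle: 11  (via Garth)
Irby: 19  (via Ulver)
Marden: 20  (via Wendle)
Kelso: 20  (via Garth)
Tarn: 32  (via Irby)
Shortest route: Garth → Brook → Ulver → Irby → Tarn = 32 min.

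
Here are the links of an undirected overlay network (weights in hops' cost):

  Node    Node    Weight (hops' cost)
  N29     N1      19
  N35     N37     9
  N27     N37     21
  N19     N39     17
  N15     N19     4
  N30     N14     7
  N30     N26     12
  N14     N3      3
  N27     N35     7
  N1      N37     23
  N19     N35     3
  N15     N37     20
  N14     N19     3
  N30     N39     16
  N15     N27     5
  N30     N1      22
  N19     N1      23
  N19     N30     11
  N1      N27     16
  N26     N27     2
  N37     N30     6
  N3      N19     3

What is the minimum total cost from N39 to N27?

26 hops' cost

Shortest distances from N39:
N39: 0
N30: 16  (via N39)
N19: 17  (via N39)
N35: 20  (via N19)
N14: 20  (via N19)
N3: 20  (via N19)
N15: 21  (via N19)
N37: 22  (via N30)
N27: 26  (via N15)
Shortest route: N39–N19–N15–N27 = 26 hops' cost.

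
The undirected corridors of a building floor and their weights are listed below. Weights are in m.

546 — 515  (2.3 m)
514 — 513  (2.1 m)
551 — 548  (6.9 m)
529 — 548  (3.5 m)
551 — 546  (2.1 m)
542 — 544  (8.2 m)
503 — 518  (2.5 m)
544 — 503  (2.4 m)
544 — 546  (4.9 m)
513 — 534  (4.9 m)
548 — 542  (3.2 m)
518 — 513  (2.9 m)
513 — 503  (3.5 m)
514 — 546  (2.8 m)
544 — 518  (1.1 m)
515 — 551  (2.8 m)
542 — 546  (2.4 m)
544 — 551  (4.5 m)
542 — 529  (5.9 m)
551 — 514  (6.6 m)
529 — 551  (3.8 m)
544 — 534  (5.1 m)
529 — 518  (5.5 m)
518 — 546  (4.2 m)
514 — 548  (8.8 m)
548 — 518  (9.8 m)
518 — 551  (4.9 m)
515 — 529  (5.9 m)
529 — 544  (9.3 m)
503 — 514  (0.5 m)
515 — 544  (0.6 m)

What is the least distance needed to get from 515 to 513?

Running Dijkstra from 515:
515: 0
544: 0.6  (via 515)
518: 1.7  (via 544)
546: 2.3  (via 515)
551: 2.8  (via 515)
503: 3  (via 544)
514: 3.5  (via 503)
513: 4.6  (via 518)
Shortest route: 515 → 544 → 518 → 513 = 4.6 m.

4.6 m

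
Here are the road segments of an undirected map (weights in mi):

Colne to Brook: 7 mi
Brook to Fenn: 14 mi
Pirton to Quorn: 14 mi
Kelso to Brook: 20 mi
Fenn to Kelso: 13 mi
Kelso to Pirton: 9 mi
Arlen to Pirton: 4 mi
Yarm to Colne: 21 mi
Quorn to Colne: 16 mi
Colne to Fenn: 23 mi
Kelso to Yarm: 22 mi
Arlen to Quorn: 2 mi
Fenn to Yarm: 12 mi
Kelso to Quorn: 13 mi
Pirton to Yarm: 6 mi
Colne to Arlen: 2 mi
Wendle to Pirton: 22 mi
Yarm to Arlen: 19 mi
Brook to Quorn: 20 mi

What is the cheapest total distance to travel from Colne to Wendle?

28 mi

Candidate routes:
Colne–Quorn–Arlen–Pirton–Wendle: 16+2+4+22 = 44
Colne–Arlen–Quorn–Kelso–Pirton–Wendle: 2+2+13+9+22 = 48
Colne–Arlen–Quorn–Pirton–Wendle: 2+2+14+22 = 40
Colne–Arlen–Pirton–Wendle: 2+4+22 = 28
Cheapest is Colne–Arlen–Pirton–Wendle at 28 mi.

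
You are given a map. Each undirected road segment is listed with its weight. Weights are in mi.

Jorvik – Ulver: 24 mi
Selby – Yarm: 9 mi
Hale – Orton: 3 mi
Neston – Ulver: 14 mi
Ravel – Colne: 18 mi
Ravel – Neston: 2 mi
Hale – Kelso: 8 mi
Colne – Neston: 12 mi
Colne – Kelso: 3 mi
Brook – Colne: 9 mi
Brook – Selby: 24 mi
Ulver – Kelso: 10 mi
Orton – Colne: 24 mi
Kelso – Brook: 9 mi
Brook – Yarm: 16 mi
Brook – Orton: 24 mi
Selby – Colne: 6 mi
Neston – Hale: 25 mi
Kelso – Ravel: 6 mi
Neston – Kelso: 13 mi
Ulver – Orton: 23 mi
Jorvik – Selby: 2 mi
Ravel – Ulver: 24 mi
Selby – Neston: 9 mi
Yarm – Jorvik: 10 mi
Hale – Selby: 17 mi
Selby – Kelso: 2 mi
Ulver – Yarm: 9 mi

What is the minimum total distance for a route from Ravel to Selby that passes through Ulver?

Shortest Ravel→Ulver: Ravel–Neston–Ulver = 16
Shortest Ulver→Selby: Ulver–Kelso–Selby = 12
Total via Ulver: 16 + 12 = 28 mi.

28 mi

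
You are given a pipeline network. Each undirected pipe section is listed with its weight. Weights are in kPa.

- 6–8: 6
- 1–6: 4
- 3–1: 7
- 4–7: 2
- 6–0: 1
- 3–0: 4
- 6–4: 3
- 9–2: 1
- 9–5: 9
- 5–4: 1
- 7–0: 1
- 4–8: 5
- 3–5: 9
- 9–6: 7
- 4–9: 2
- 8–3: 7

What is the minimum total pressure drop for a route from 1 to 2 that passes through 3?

17 kPa

Best 1 to 3: 1–3 costing 7
Shortest 3→2: 3–0–7–4–9–2 = 10
Total via 3: 7 + 10 = 17 kPa.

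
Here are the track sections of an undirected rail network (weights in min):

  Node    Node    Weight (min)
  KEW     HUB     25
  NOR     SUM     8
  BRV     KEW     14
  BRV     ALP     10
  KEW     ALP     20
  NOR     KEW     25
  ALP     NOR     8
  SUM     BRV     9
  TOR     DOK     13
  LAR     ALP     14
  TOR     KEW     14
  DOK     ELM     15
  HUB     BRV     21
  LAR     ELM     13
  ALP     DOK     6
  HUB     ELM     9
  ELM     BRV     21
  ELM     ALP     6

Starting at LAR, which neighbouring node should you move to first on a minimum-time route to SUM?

Enumerating some paths:
LAR - ALP - BRV - SUM: 14+10+9 = 33
LAR - ALP - NOR - SUM: 14+8+8 = 30
Cheapest is LAR - ALP - NOR - SUM at 30 min.
So from LAR the first move is to ALP.

ALP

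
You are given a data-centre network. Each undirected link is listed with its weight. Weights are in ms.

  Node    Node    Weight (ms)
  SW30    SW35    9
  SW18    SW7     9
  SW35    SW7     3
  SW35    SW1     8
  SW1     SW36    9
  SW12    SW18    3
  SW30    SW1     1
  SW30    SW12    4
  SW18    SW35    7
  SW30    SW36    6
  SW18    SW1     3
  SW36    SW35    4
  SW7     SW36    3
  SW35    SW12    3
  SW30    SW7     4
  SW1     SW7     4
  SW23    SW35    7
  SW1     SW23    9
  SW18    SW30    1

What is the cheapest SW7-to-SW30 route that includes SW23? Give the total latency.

Best SW7 to SW23: SW7 → SW35 → SW23 costing 10
Best SW23 to SW30: SW23 → SW1 → SW30 costing 10
Total via SW23: 10 + 10 = 20 ms.

20 ms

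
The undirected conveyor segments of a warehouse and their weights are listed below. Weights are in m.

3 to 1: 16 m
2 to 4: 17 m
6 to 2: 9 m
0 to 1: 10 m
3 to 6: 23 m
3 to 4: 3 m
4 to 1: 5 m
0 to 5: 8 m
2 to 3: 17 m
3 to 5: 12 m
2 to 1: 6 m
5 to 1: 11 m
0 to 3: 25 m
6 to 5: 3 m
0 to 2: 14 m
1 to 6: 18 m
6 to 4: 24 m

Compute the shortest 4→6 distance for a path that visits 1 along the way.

19 m

Best 4 to 1: 4 → 1 costing 5
Shortest 1→6: 1 → 5 → 6 = 14
Total via 1: 5 + 14 = 19 m.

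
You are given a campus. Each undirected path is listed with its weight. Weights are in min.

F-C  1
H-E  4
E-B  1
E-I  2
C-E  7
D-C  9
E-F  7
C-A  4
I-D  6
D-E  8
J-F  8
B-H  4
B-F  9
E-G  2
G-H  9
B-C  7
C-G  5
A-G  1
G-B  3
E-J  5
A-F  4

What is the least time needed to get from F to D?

10 min

Compare a few routes:
F - C - D: 1+9 = 10
F - E - I - D: 7+2+6 = 15
F - E - D: 7+8 = 15
F - A - G - E - I - D: 4+1+2+2+6 = 15
The minimum is 10 min via F - C - D.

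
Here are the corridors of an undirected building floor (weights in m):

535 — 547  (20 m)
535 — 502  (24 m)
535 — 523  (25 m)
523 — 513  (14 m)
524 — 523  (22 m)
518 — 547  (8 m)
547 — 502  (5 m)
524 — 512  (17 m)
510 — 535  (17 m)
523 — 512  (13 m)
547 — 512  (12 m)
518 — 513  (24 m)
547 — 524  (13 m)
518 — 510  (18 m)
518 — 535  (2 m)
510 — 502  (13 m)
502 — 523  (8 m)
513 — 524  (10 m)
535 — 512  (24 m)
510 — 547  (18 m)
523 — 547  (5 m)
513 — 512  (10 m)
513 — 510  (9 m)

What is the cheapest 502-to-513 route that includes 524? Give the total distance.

28 m

Best 502 to 524: 502–547–524 costing 18
Shortest 524→513: 524–513 = 10
Total via 524: 18 + 10 = 28 m.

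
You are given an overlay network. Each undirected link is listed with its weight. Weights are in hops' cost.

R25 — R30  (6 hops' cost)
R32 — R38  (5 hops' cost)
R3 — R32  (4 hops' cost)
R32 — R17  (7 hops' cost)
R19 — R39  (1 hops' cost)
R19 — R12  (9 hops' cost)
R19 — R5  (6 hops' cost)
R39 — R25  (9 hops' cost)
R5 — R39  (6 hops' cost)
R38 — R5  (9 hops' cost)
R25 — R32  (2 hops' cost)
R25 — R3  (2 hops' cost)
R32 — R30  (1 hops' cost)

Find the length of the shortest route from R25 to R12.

Running Dijkstra from R25:
R25: 0
R32: 2  (via R25)
R3: 2  (via R25)
R30: 3  (via R32)
R38: 7  (via R32)
R17: 9  (via R32)
R39: 9  (via R25)
R19: 10  (via R39)
R5: 15  (via R39)
R12: 19  (via R19)
Shortest route: R25–R39–R19–R12 = 19 hops' cost.

19 hops' cost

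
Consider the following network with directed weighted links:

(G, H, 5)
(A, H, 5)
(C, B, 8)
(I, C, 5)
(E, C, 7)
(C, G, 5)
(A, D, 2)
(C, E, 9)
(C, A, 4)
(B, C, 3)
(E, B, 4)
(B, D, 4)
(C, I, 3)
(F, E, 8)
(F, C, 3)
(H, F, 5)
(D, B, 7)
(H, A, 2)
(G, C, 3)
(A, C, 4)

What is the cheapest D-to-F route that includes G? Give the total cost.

25

Best D to G: D–B–C–G costing 15
Best G to F: G–H–F costing 10
Total via G: 15 + 10 = 25.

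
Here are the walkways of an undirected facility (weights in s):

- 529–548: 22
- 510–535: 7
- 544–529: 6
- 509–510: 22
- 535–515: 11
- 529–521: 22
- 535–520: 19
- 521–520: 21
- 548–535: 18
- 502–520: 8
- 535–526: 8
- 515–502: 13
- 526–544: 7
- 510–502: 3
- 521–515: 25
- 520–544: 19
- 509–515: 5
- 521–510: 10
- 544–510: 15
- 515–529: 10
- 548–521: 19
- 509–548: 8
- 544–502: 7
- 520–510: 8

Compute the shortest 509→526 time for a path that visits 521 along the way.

Best 509 to 521: 509–548–521 costing 27
Best 521 to 526: 521–510–535–526 costing 25
Total via 521: 27 + 25 = 52 s.

52 s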